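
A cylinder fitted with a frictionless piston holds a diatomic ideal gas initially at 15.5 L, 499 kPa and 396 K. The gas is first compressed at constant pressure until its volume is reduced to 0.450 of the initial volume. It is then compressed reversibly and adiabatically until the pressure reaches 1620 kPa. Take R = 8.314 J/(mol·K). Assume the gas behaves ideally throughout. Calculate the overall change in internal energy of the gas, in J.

-7150 J

n = P₁V₁/(RT₁) = 499×15.5/(8.314×396) = 2.35 mol.
Step 1 — Isobaric: P stays 499 kPa; V/T = const ⇒ T₂ = 178 K, V₂ = 6.98 L.
W = PΔV = 499×(6.98−15.5) kPa·L = -4250 J.
ΔU = nCvΔT = 2.35×20.8×(178−396) = -10600 J.
Q = ΔU + W = nCpΔT = -14900 J.
State after step 1: P = 499 kPa, V = 6.98 L, T = 178 K.
Step 2 — Adiabatic: T₂/T₁ = (P₂/P₁)^((γ−1)/γ) ⇒ T₂ = 178×(3.25)^0.286 = 249 K; V₂ = 3.01 L.
ΔU = nCvΔT = 2.35×20.8×(249−178) = 3480 J.
Q = 0 for an adiabatic process, so W = −ΔU = -3480 J.
Net over both steps: W = -7730 J, Q = -14900 J, ΔU = -7150 J.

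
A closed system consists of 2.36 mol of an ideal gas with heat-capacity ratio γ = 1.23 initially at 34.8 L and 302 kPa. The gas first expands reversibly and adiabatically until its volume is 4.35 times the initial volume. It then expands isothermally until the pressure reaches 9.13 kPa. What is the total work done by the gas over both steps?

T₁ = P₁V₁/(nR) = 302×34.8/(2.36×8.314) = 536 K.
Step 1 — Adiabatic: TV^(γ−1) = const ⇒ T₂ = 536×(0.230)^0.230 = 382 K; PV^γ = const ⇒ P₂ = 49.5 kPa.
ΔU = nCvΔT = 2.36×36.1×(382−536) = -13100 J.
Q = 0 for an adiabatic process, so W = −ΔU = 13100 J.
State after step 1: P = 49.5 kPa, V = 151 L, T = 382 K.
Step 2 — Isothermal: T stays 382 K; PV = const ⇒ V₂ = 821 L, P₂ = 9.13 kPa.
ΔU = 0 (ideal gas, T constant).
W = nRT ln(V₂/V₁) = 2.36×8.314×382×ln(5.42) = 12700 J.
Q = ΔU + W = 12700 J.
Net over both steps: W = 25800 J, Q = 12700 J, ΔU = -13100 J.

25800 J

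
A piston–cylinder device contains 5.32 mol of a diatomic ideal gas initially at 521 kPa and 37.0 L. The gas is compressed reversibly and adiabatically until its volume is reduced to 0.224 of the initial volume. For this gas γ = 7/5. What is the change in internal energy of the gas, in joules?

39500 J

T₁ = P₁V₁/(nR) = 521×37.0/(5.32×8.314) = 436 K.
Adiabatic: TV^(γ−1) = const ⇒ T₂ = 436×(4.46)^0.400 = 793 K; PV^γ = const ⇒ P₂ = 4230 kPa.
For an ideal gas ΔU = nCvΔT with Cv = (5/2)R = 20.8 J/(mol·K).
ΔU = 5.32×20.8×(793−436) = 39500 J.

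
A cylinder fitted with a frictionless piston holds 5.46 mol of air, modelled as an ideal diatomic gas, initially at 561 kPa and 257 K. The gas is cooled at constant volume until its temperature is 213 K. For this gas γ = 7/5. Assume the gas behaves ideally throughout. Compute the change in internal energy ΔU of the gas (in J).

-4990 J

V₁ = nRT₁/P₁ = 5.46×8.314×257/561 = 20.8 L.
Isochoric: V stays 20.8 L; P/T = const ⇒ T₂ = 213 K, P₂ = 465 kPa.
For an ideal gas ΔU = nCvΔT with Cv = (5/2)R = 20.8 J/(mol·K).
ΔU = 5.46×20.8×(213−257) = -4990 J.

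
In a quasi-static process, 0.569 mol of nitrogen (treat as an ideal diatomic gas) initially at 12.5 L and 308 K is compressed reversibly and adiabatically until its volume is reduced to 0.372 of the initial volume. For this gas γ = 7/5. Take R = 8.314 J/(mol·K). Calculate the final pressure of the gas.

P₁ = nRT₁/V₁ = 0.569×8.314×308/12.5 = 117 kPa.
Adiabatic: TV^(γ−1) = const ⇒ T₂ = 308×(2.69)^0.400 = 457 K; PV^γ = const ⇒ P₂ = 465 kPa.

465 kPa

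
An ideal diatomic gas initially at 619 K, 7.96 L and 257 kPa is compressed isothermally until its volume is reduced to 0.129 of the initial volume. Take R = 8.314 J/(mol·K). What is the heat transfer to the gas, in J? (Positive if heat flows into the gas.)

n = P₁V₁/(RT₁) = 257×7.96/(8.314×619) = 0.398 mol.
Isothermal: T stays 619 K; PV = const ⇒ V₂ = 1.03 L, P₂ = 1990 kPa.
ΔU = 0 (ideal gas, T constant).
W = nRT ln(V₂/V₁) = 0.398×8.314×619×ln(0.129) = -4190 J.
Q = ΔU + W = -4190 J.

-4190 J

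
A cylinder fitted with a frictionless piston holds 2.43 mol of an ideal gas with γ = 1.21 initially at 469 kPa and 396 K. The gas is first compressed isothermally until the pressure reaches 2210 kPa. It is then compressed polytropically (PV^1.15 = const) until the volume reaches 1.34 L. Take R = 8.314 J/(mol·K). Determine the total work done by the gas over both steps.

-21000 J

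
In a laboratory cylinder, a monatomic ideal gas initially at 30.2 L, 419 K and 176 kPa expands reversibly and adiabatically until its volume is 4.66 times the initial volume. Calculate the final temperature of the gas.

Adiabatic: TV^(γ−1) = const ⇒ T₂ = 419×(0.215)^0.667 = 150 K; PV^γ = const ⇒ P₂ = 13.5 kPa.

150 K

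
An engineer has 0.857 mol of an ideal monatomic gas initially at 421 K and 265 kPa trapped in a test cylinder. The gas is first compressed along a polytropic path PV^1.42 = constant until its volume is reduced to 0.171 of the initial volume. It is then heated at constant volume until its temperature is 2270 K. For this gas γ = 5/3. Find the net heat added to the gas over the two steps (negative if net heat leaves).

V₁ = nRT₁/P₁ = 0.857×8.314×421/265 = 11.3 L.
Step 1 — Polytropic n=1.42: T₂ = T₁(V₁/V₂)^(n−1) = 421×(5.85)^0.42 = 884 K; P₂ = P₁(V₁/V₂)^n = 3250 kPa.
W = (P₁V₁−P₂V₂)/(n−1) = (265×11.3−3250×1.94)/0.42 = -7850 J.
ΔU = nCvΔT = 0.857×12.5×(884−421) = 4950 J.
Q = ΔU + W = -2910 J.
State after step 1: P = 3250 kPa, V = 1.94 L, T = 884 K.
Step 2 — Isochoric: V stays 1.94 L; P/T = const ⇒ T₂ = 2270 K, P₂ = 8360 kPa.
W = 0 (no volume change).
ΔU = nCvΔT = 0.857×12.5×(2270−884) = 14800 J.
Q = ΔU = 14800 J.
Net over both steps: W = -7850 J, Q = 11900 J, ΔU = 19800 J.

11900 J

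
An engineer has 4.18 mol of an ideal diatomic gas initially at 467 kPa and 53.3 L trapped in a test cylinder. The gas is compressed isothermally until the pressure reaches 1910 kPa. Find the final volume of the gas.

T₁ = P₁V₁/(nR) = 467×53.3/(4.18×8.314) = 716 K.
Isothermal: T stays 716 K; PV = const ⇒ V₂ = 13.0 L, P₂ = 1910 kPa.

13.0 L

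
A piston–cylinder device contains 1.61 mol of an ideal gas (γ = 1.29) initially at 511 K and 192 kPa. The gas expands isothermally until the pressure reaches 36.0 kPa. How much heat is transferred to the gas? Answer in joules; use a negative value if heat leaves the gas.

11500 J

V₁ = nRT₁/P₁ = 1.61×8.314×511/192 = 35.6 L.
Isothermal: T stays 511 K; PV = const ⇒ V₂ = 190 L, P₂ = 36.0 kPa.
ΔU = 0 (ideal gas, T constant).
W = nRT ln(V₂/V₁) = 1.61×8.314×511×ln(5.33) = 11500 J.
Q = ΔU + W = 11500 J.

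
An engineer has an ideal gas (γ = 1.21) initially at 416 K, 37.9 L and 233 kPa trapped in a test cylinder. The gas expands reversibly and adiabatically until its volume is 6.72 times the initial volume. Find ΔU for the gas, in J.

n = P₁V₁/(RT₁) = 233×37.9/(8.314×416) = 2.55 mol.
Adiabatic: TV^(γ−1) = const ⇒ T₂ = 416×(0.149)^0.210 = 279 K; PV^γ = const ⇒ P₂ = 23.2 kPa.
For an ideal gas ΔU = nCvΔT with Cv = R/(γ−1) = 39.6 J/(mol·K).
ΔU = 2.55×39.6×(279−416) = -13900 J.

-13900 J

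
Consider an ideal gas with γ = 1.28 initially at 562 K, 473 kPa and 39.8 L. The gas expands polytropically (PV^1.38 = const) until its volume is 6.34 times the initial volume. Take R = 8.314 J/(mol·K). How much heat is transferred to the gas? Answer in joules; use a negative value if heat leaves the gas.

n = P₁V₁/(RT₁) = 473×39.8/(8.314×562) = 4.03 mol.
Polytropic n=1.38: T₂ = T₁(V₁/V₂)^(n−1) = 562×(0.158)^0.38 = 279 K; P₂ = P₁(V₁/V₂)^n = 37.0 kPa.
W = (P₁V₁−P₂V₂)/(n−1) = (473×39.8−37.0×252)/0.38 = 25000 J.
ΔU = nCvΔT = 4.03×29.7×(279−562) = -33900 J.
Q = ΔU + W = -8920 J.

-8920 J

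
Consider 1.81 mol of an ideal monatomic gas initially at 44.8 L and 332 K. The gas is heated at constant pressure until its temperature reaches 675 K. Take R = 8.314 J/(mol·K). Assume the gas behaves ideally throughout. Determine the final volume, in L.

P₁ = nRT₁/V₁ = 1.81×8.314×332/44.8 = 112 kPa.
Isobaric: P stays 112 kPa; V/T = const ⇒ T₂ = 675 K, V₂ = 91.1 L.

91.1 L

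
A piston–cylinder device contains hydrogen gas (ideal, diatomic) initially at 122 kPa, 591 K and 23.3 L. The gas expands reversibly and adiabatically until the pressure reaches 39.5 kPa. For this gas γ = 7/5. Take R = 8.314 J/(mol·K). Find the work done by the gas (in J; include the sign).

1960 J

n = P₁V₁/(RT₁) = 122×23.3/(8.314×591) = 0.579 mol.
Adiabatic: T₂/T₁ = (P₂/P₁)^((γ−1)/γ) ⇒ T₂ = 591×(0.324)^0.286 = 428 K; V₂ = 52.1 L.
ΔU = nCvΔT = 0.579×20.8×(428−591) = -1960 J.
Q = 0 for an adiabatic process, so W = −ΔU = 1960 J.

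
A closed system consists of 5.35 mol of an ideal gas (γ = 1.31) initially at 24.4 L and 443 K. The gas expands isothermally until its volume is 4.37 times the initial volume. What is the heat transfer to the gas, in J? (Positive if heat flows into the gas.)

29100 J

P₁ = nRT₁/V₁ = 5.35×8.314×443/24.4 = 808 kPa.
Isothermal: T stays 443 K; PV = const ⇒ V₂ = 107 L, P₂ = 185 kPa.
ΔU = 0 (ideal gas, T constant).
W = nRT ln(V₂/V₁) = 5.35×8.314×443×ln(4.37) = 29100 J.
Q = ΔU + W = 29100 J.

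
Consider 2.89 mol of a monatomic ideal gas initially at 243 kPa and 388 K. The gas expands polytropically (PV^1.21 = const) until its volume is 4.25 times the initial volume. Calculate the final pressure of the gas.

V₁ = nRT₁/P₁ = 2.89×8.314×388/243 = 38.4 L.
Polytropic n=1.21: T₂ = T₁(V₁/V₂)^(n−1) = 388×(0.235)^0.21 = 286 K; P₂ = P₁(V₁/V₂)^n = 42.2 kPa.

42.2 kPa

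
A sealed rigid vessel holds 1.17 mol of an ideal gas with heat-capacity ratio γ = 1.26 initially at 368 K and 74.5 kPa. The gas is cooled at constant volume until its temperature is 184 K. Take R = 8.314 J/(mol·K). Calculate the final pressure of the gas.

37.2 kPa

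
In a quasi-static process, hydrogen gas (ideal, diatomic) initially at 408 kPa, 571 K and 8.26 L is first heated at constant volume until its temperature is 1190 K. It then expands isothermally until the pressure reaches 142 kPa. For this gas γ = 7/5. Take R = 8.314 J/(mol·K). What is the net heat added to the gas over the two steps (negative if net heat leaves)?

21700 J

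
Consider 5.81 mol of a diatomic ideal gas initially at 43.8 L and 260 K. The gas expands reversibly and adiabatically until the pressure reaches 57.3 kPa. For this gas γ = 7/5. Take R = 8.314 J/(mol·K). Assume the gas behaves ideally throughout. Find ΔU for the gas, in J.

P₁ = nRT₁/V₁ = 5.81×8.314×260/43.8 = 287 kPa.
Adiabatic: T₂/T₁ = (P₂/P₁)^((γ−1)/γ) ⇒ T₂ = 260×(0.200)^0.286 = 164 K; V₂ = 138 L.
For an ideal gas ΔU = nCvΔT with Cv = (5/2)R = 20.8 J/(mol·K).
ΔU = 5.81×20.8×(164−260) = -11600 J.

-11600 J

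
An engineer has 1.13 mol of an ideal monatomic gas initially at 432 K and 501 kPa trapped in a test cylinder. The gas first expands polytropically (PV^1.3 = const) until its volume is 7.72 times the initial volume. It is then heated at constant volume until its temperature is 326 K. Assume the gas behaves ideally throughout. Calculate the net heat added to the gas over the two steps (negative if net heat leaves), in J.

4710 J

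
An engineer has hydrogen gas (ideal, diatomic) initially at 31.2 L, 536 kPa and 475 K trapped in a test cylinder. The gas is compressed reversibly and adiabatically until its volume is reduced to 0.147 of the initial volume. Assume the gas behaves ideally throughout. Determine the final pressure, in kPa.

Adiabatic: TV^(γ−1) = const ⇒ T₂ = 475×(6.80)^0.400 = 1020 K; PV^γ = const ⇒ P₂ = 7850 kPa.

7850 kPa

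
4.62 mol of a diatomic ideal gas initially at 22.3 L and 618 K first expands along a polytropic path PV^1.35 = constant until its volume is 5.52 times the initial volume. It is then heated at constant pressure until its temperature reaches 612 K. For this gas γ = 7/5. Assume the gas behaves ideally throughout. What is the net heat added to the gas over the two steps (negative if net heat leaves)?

40400 J

P₁ = nRT₁/V₁ = 4.62×8.314×618/22.3 = 1060 kPa.
Step 1 — Polytropic n=1.35: T₂ = T₁(V₁/V₂)^(n−1) = 618×(0.181)^0.35 = 340 K; P₂ = P₁(V₁/V₂)^n = 106 kPa.
W = (P₁V₁−P₂V₂)/(n−1) = (1060×22.3−106×123)/0.35 = 30500 J.
ΔU = nCvΔT = 4.62×20.8×(340−618) = -26700 J.
Q = ΔU + W = 3820 J.
State after step 1: P = 106 kPa, V = 123 L, T = 340 K.
Step 2 — Isobaric: P stays 106 kPa; V/T = const ⇒ T₂ = 612 K, V₂ = 222 L.
W = PΔV = 106×(222−123) kPa·L = 10500 J.
ΔU = nCvΔT = 4.62×20.8×(612−340) = 26100 J.
Q = ΔU + W = nCpΔT = 36600 J.
Net over both steps: W = 41000 J, Q = 40400 J, ΔU = -576 J.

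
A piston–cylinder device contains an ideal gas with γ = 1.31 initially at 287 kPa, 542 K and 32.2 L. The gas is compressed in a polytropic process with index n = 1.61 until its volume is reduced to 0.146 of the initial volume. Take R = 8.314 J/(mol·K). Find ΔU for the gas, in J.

n = P₁V₁/(RT₁) = 287×32.2/(8.314×542) = 2.05 mol.
Polytropic n=1.61: T₂ = T₁(V₁/V₂)^(n−1) = 542×(6.85)^0.61 = 1750 K; P₂ = P₁(V₁/V₂)^n = 6360 kPa.
For an ideal gas ΔU = nCvΔT with Cv = R/(γ−1) = 26.8 J/(mol·K).
ΔU = 2.05×26.8×(1750−542) = 66600 J.

66600 J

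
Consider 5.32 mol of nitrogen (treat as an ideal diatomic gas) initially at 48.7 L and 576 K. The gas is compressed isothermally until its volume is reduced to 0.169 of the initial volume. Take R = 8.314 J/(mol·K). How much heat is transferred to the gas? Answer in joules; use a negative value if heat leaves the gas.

P₁ = nRT₁/V₁ = 5.32×8.314×576/48.7 = 523 kPa.
Isothermal: T stays 576 K; PV = const ⇒ V₂ = 8.23 L, P₂ = 3100 kPa.
ΔU = 0 (ideal gas, T constant).
W = nRT ln(V₂/V₁) = 5.32×8.314×576×ln(0.169) = -45300 J.
Q = ΔU + W = -45300 J.

-45300 J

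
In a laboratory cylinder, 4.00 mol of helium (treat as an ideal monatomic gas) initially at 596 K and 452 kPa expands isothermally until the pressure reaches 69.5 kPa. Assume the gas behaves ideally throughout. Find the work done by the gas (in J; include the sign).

37100 J

V₁ = nRT₁/P₁ = 4.00×8.314×596/452 = 43.9 L.
Isothermal: T stays 596 K; PV = const ⇒ V₂ = 285 L, P₂ = 69.5 kPa.
W = nRT ln(V₂/V₁) = 4.00×8.314×596×ln(6.50) = 37100 J.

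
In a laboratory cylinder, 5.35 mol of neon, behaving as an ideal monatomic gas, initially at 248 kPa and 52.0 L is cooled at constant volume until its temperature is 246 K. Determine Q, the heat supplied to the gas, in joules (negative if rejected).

T₁ = P₁V₁/(nR) = 248×52.0/(5.35×8.314) = 290 K.
Isochoric: V stays 52.0 L; P/T = const ⇒ T₂ = 246 K, P₂ = 210 kPa.
W = 0 (no volume change).
ΔU = nCvΔT = 5.35×12.5×(246−290) = -2930 J.
Q = ΔU = -2930 J.

-2930 J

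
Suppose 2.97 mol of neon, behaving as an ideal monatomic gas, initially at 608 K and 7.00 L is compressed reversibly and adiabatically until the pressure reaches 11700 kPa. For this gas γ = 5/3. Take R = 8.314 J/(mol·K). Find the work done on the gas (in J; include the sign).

21900 J

P₁ = nRT₁/V₁ = 2.97×8.314×608/7.00 = 2140 kPa.
Adiabatic: T₂/T₁ = (P₂/P₁)^((γ−1)/γ) ⇒ T₂ = 608×(5.46)^0.400 = 1200 K; V₂ = 2.53 L.
ΔU = nCvΔT = 2.97×12.5×(1200−608) = 21900 J.
Q = 0 for an adiabatic process, so W = −ΔU = -21900 J.
Work done on the gas = −W_by = 21900 J.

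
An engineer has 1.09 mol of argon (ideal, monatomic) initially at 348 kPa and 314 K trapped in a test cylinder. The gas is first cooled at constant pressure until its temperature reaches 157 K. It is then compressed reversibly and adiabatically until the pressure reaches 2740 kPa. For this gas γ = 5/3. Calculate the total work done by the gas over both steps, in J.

-4160 J

V₁ = nRT₁/P₁ = 1.09×8.314×314/348 = 8.18 L.
Step 1 — Isobaric: P stays 348 kPa; V/T = const ⇒ T₂ = 157 K, V₂ = 4.09 L.
W = PΔV = 348×(4.09−8.18) kPa·L = -1420 J.
ΔU = nCvΔT = 1.09×12.5×(157−314) = -2130 J.
Q = ΔU + W = nCpΔT = -3560 J.
State after step 1: P = 348 kPa, V = 4.09 L, T = 157 K.
Step 2 — Adiabatic: T₂/T₁ = (P₂/P₁)^((γ−1)/γ) ⇒ T₂ = 157×(7.87)^0.400 = 358 K; V₂ = 1.19 L.
ΔU = nCvΔT = 1.09×12.5×(358−157) = 2740 J.
Q = 0 for an adiabatic process, so W = −ΔU = -2740 J.
Net over both steps: W = -4160 J, Q = -3560 J, ΔU = 604 J.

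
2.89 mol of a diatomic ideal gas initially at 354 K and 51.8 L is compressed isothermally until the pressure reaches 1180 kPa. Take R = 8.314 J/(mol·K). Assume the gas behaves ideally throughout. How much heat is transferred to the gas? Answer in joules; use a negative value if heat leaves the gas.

P₁ = nRT₁/V₁ = 2.89×8.314×354/51.8 = 164 kPa.
Isothermal: T stays 354 K; PV = const ⇒ V₂ = 7.21 L, P₂ = 1180 kPa.
ΔU = 0 (ideal gas, T constant).
W = nRT ln(V₂/V₁) = 2.89×8.314×354×ln(0.139) = -16800 J.
Q = ΔU + W = -16800 J.

-16800 J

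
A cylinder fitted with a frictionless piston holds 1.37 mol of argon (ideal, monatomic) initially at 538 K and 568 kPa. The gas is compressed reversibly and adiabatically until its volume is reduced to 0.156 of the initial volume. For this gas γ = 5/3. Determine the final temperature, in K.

1860 K

V₁ = nRT₁/P₁ = 1.37×8.314×538/568 = 10.8 L.
Adiabatic: TV^(γ−1) = const ⇒ T₂ = 538×(6.41)^0.667 = 1860 K; PV^γ = const ⇒ P₂ = 12600 kPa.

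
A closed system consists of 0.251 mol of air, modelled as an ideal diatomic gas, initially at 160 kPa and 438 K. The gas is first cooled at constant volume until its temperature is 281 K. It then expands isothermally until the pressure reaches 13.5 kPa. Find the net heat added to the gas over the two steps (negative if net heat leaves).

V₁ = nRT₁/P₁ = 0.251×8.314×438/160 = 5.71 L.
Step 1 — Isochoric: V stays 5.71 L; P/T = const ⇒ T₂ = 281 K, P₂ = 103 kPa.
W = 0 (no volume change).
ΔU = nCvΔT = 0.251×20.8×(281−438) = -819 J.
Q = ΔU = -819 J.
State after step 1: P = 103 kPa, V = 5.71 L, T = 281 K.
Step 2 — Isothermal: T stays 281 K; PV = const ⇒ V₂ = 43.4 L, P₂ = 13.5 kPa.
ΔU = 0 (ideal gas, T constant).
W = nRT ln(V₂/V₁) = 0.251×8.314×281×ln(7.60) = 1190 J.
Q = ΔU + W = 1190 J.
Net over both steps: W = 1190 J, Q = 370 J, ΔU = -819 J.

370 J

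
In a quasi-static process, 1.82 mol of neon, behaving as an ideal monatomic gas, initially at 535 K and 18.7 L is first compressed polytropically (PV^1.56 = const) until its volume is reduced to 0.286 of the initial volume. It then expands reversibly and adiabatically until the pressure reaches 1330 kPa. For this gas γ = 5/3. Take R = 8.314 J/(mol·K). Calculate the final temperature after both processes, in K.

774 K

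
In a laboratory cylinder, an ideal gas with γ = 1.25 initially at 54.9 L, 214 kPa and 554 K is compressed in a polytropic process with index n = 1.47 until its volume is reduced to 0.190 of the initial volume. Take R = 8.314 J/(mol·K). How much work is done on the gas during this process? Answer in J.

29600 J

n = P₁V₁/(RT₁) = 214×54.9/(8.314×554) = 2.55 mol.
Polytropic n=1.47: T₂ = T₁(V₁/V₂)^(n−1) = 554×(5.26)^0.47 = 1210 K; P₂ = P₁(V₁/V₂)^n = 2460 kPa.
W = (P₁V₁−P₂V₂)/(n−1) = (214×54.9−2460×10.4)/0.47 = -29600 J.
Work done on the gas = −W_by = 29600 J.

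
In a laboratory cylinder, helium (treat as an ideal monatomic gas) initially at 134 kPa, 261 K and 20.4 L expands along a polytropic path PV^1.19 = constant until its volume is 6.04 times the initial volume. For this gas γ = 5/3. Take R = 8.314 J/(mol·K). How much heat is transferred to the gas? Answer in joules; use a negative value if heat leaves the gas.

2980 J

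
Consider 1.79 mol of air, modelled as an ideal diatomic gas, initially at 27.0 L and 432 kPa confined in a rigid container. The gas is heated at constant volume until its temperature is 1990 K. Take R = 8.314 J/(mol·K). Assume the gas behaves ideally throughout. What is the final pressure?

1100 kPa

T₁ = P₁V₁/(nR) = 432×27.0/(1.79×8.314) = 784 K.
Isochoric: V stays 27.0 L; P/T = const ⇒ T₂ = 1990 K, P₂ = 1100 kPa.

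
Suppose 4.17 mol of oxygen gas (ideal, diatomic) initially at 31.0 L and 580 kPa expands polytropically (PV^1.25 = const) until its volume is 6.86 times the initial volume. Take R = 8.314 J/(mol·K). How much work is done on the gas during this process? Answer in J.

-27500 J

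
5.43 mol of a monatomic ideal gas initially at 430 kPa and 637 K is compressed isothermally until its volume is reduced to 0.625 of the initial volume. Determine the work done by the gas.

-13500 J

V₁ = nRT₁/P₁ = 5.43×8.314×637/430 = 66.9 L.
Isothermal: T stays 637 K; PV = const ⇒ V₂ = 41.8 L, P₂ = 688 kPa.
W = nRT ln(V₂/V₁) = 5.43×8.314×637×ln(0.625) = -13500 J.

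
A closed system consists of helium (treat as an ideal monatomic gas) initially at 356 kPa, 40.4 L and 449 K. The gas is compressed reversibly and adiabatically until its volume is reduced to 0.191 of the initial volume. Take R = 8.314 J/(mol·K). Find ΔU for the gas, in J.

43500 J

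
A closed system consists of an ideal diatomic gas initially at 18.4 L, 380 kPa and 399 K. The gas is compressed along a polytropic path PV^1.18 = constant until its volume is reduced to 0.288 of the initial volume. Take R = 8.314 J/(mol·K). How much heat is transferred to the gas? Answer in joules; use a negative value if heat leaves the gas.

n = P₁V₁/(RT₁) = 380×18.4/(8.314×399) = 2.11 mol.
Polytropic n=1.18: T₂ = T₁(V₁/V₂)^(n−1) = 399×(3.47)^0.18 = 499 K; P₂ = P₁(V₁/V₂)^n = 1650 kPa.
W = (P₁V₁−P₂V₂)/(n−1) = (380×18.4−1650×5.30)/0.18 = -9760 J.
ΔU = nCvΔT = 2.11×20.8×(499−399) = 4390 J.
Q = ΔU + W = -5370 J.

-5370 J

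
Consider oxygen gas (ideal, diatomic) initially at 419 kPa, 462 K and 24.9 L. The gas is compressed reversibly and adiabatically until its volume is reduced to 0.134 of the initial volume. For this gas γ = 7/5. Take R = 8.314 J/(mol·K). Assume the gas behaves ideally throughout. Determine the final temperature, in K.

1030 K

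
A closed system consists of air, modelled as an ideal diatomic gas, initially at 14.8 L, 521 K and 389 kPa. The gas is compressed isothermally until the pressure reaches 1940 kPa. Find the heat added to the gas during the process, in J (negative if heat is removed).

-9250 J

n = P₁V₁/(RT₁) = 389×14.8/(8.314×521) = 1.33 mol.
Isothermal: T stays 521 K; PV = const ⇒ V₂ = 2.97 L, P₂ = 1940 kPa.
ΔU = 0 (ideal gas, T constant).
W = nRT ln(V₂/V₁) = 1.33×8.314×521×ln(0.201) = -9250 J.
Q = ΔU + W = -9250 J.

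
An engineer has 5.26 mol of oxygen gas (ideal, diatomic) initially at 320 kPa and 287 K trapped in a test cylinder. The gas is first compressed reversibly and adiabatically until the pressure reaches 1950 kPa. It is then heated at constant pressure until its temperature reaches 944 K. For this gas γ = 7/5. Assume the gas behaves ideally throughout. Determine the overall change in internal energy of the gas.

71800 J

V₁ = nRT₁/P₁ = 5.26×8.314×287/320 = 39.2 L.
Step 1 — Adiabatic: T₂/T₁ = (P₂/P₁)^((γ−1)/γ) ⇒ T₂ = 287×(6.09)^0.286 = 481 K; V₂ = 10.8 L.
ΔU = nCvΔT = 5.26×20.8×(481−287) = 21200 J.
Q = 0 for an adiabatic process, so W = −ΔU = -21200 J.
State after step 1: P = 1950 kPa, V = 10.8 L, T = 481 K.
Step 2 — Isobaric: P stays 1950 kPa; V/T = const ⇒ T₂ = 944 K, V₂ = 21.2 L.
W = PΔV = 1950×(21.2−10.8) kPa·L = 20200 J.
ΔU = nCvΔT = 5.26×20.8×(944−481) = 50600 J.
Q = ΔU + W = nCpΔT = 70900 J.
Net over both steps: W = -960 J, Q = 70900 J, ΔU = 71800 J.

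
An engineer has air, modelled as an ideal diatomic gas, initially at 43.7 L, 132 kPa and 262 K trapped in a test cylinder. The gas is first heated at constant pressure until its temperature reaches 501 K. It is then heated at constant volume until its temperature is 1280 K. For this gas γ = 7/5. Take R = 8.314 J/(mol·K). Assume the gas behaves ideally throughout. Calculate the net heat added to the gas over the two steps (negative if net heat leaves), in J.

61300 J

n = P₁V₁/(RT₁) = 132×43.7/(8.314×262) = 2.65 mol.
Step 1 — Isobaric: P stays 132 kPa; V/T = const ⇒ T₂ = 501 K, V₂ = 83.6 L.
W = PΔV = 132×(83.6−43.7) kPa·L = 5260 J.
ΔU = nCvΔT = 2.65×20.8×(501−262) = 13200 J.
Q = ΔU + W = nCpΔT = 18400 J.
State after step 1: P = 132 kPa, V = 83.6 L, T = 501 K.
Step 2 — Isochoric: V stays 83.6 L; P/T = const ⇒ T₂ = 1280 K, P₂ = 337 kPa.
W = 0 (no volume change).
ΔU = nCvΔT = 2.65×20.8×(1280−501) = 42900 J.
Q = ΔU = 42900 J.
Net over both steps: W = 5260 J, Q = 61300 J, ΔU = 56000 J.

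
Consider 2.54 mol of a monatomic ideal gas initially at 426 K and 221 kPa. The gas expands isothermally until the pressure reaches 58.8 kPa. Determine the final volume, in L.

153 L

V₁ = nRT₁/P₁ = 2.54×8.314×426/221 = 40.7 L.
Isothermal: T stays 426 K; PV = const ⇒ V₂ = 153 L, P₂ = 58.8 kPa.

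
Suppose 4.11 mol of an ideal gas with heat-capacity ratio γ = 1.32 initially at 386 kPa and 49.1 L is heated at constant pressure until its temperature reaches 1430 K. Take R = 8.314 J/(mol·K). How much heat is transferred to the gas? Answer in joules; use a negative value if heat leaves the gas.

123000 J

T₁ = P₁V₁/(nR) = 386×49.1/(4.11×8.314) = 555 K.
Isobaric: P stays 386 kPa; V/T = const ⇒ T₂ = 1430 K, V₂ = 127 L.
W = PΔV = 386×(127−49.1) kPa·L = 29900 J.
ΔU = nCvΔT = 4.11×26.0×(1430−555) = 93500 J.
Q = ΔU + W = nCpΔT = 123000 J.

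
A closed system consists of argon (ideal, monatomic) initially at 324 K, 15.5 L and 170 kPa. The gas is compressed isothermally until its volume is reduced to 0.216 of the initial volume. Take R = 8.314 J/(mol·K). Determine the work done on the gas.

n = P₁V₁/(RT₁) = 170×15.5/(8.314×324) = 0.978 mol.
Isothermal: T stays 324 K; PV = const ⇒ V₂ = 3.35 L, P₂ = 787 kPa.
W = nRT ln(V₂/V₁) = 0.978×8.314×324×ln(0.216) = -4040 J.
Work done on the gas = −W_by = 4040 J.

4040 J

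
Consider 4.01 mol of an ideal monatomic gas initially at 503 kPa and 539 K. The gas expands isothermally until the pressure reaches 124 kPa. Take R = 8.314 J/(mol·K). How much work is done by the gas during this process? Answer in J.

25200 J

V₁ = nRT₁/P₁ = 4.01×8.314×539/503 = 35.7 L.
Isothermal: T stays 539 K; PV = const ⇒ V₂ = 145 L, P₂ = 124 kPa.
W = nRT ln(V₂/V₁) = 4.01×8.314×539×ln(4.06) = 25200 J.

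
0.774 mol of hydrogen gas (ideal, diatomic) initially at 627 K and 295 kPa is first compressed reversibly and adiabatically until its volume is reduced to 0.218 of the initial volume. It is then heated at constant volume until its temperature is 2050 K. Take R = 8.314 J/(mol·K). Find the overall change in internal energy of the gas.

22900 J

V₁ = nRT₁/P₁ = 0.774×8.314×627/295 = 13.7 L.
Step 1 — Adiabatic: TV^(γ−1) = const ⇒ T₂ = 627×(4.59)^0.400 = 1150 K; PV^γ = const ⇒ P₂ = 2490 kPa.
ΔU = nCvΔT = 0.774×20.8×(1150−627) = 8460 J.
Q = 0 for an adiabatic process, so W = −ΔU = -8460 J.
State after step 1: P = 2490 kPa, V = 2.98 L, T = 1150 K.
Step 2 — Isochoric: V stays 2.98 L; P/T = const ⇒ T₂ = 2050 K, P₂ = 4420 kPa.
W = 0 (no volume change).
ΔU = nCvΔT = 0.774×20.8×(2050−1150) = 14400 J.
Q = ΔU = 14400 J.
Net over both steps: W = -8460 J, Q = 14400 J, ΔU = 22900 J.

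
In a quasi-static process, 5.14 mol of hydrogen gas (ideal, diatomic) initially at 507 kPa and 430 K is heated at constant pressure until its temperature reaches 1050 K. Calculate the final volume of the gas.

V₁ = nRT₁/P₁ = 5.14×8.314×430/507 = 36.2 L.
Isobaric: P stays 507 kPa; V/T = const ⇒ T₂ = 1050 K, V₂ = 88.5 L.

88.5 L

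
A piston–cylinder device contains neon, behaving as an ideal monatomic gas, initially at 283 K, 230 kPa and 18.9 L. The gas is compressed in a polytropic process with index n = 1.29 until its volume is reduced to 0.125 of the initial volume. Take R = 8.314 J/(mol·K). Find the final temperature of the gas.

517 K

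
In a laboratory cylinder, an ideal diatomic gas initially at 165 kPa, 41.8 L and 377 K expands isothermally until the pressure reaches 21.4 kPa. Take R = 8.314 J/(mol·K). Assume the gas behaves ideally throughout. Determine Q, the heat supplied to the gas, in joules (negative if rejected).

n = P₁V₁/(RT₁) = 165×41.8/(8.314×377) = 2.20 mol.
Isothermal: T stays 377 K; PV = const ⇒ V₂ = 322 L, P₂ = 21.4 kPa.
ΔU = 0 (ideal gas, T constant).
W = nRT ln(V₂/V₁) = 2.20×8.314×377×ln(7.71) = 14100 J.
Q = ΔU + W = 14100 J.

14100 J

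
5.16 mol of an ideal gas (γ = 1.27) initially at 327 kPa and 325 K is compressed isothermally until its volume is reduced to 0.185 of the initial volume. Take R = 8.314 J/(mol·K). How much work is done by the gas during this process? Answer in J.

V₁ = nRT₁/P₁ = 5.16×8.314×325/327 = 42.6 L.
Isothermal: T stays 325 K; PV = const ⇒ V₂ = 7.89 L, P₂ = 1770 kPa.
W = nRT ln(V₂/V₁) = 5.16×8.314×325×ln(0.185) = -23500 J.

-23500 J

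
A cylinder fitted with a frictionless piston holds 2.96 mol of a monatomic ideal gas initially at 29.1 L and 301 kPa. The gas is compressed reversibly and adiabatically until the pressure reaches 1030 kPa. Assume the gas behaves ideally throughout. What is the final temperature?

T₁ = P₁V₁/(nR) = 301×29.1/(2.96×8.314) = 356 K.
Adiabatic: T₂/T₁ = (P₂/P₁)^((γ−1)/γ) ⇒ T₂ = 356×(3.42)^0.400 = 582 K; V₂ = 13.9 L.

582 K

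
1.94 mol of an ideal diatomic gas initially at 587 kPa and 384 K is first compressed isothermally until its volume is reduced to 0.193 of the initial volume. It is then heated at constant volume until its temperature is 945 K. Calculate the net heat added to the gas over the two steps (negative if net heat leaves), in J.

12400 J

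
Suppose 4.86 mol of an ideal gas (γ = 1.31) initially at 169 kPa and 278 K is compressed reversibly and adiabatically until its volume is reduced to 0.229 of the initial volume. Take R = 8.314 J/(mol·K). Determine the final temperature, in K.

439 K

V₁ = nRT₁/P₁ = 4.86×8.314×278/169 = 66.5 L.
Adiabatic: TV^(γ−1) = const ⇒ T₂ = 278×(4.37)^0.310 = 439 K; PV^γ = const ⇒ P₂ = 1170 kPa.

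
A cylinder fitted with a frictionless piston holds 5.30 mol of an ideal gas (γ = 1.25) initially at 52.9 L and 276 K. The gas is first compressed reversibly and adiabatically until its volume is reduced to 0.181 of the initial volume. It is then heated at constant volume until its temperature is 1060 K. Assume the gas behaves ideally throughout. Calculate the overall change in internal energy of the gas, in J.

138000 J

P₁ = nRT₁/V₁ = 5.30×8.314×276/52.9 = 230 kPa.
Step 1 — Adiabatic: TV^(γ−1) = const ⇒ T₂ = 276×(5.52)^0.250 = 423 K; PV^γ = const ⇒ P₂ = 1950 kPa.
ΔU = nCvΔT = 5.30×33.3×(423−276) = 25900 J.
Q = 0 for an adiabatic process, so W = −ΔU = -25900 J.
State after step 1: P = 1950 kPa, V = 9.57 L, T = 423 K.
Step 2 — Isochoric: V stays 9.57 L; P/T = const ⇒ T₂ = 1060 K, P₂ = 4880 kPa.
W = 0 (no volume change).
ΔU = nCvΔT = 5.30×33.3×(1060−423) = 112000 J.
Q = ΔU = 112000 J.
Net over both steps: W = -25900 J, Q = 112000 J, ΔU = 138000 J.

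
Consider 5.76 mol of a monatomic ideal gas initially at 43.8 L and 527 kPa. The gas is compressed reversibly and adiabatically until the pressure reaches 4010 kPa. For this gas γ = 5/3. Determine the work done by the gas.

T₁ = P₁V₁/(nR) = 527×43.8/(5.76×8.314) = 482 K.
Adiabatic: T₂/T₁ = (P₂/P₁)^((γ−1)/γ) ⇒ T₂ = 482×(7.61)^0.400 = 1090 K; V₂ = 13.0 L.
ΔU = nCvΔT = 5.76×12.5×(1090−482) = 43300 J.
Q = 0 for an adiabatic process, so W = −ΔU = -43300 J.

-43300 J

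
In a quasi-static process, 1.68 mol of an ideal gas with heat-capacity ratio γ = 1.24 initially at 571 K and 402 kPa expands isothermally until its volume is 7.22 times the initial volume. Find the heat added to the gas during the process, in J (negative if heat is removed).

15800 J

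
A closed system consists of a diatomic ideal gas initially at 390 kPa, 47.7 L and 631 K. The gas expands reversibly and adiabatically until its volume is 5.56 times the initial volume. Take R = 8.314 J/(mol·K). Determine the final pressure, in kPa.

Adiabatic: TV^(γ−1) = const ⇒ T₂ = 631×(0.180)^0.400 = 318 K; PV^γ = const ⇒ P₂ = 35.3 kPa.

35.3 kPa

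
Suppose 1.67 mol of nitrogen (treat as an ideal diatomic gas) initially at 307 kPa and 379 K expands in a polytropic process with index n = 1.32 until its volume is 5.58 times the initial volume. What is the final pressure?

V₁ = nRT₁/P₁ = 1.67×8.314×379/307 = 17.1 L.
Polytropic n=1.32: T₂ = T₁(V₁/V₂)^(n−1) = 379×(0.179)^0.32 = 219 K; P₂ = P₁(V₁/V₂)^n = 31.7 kPa.

31.7 kPa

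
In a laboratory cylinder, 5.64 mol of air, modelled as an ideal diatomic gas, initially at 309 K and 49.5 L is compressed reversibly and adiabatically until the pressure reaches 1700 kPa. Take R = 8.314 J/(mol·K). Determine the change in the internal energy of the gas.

P₁ = nRT₁/V₁ = 5.64×8.314×309/49.5 = 293 kPa.
Adiabatic: T₂/T₁ = (P₂/P₁)^((γ−1)/γ) ⇒ T₂ = 309×(5.81)^0.286 = 511 K; V₂ = 14.1 L.
For an ideal gas ΔU = nCvΔT with Cv = (5/2)R = 20.8 J/(mol·K).
ΔU = 5.64×20.8×(511−309) = 23700 J.

23700 J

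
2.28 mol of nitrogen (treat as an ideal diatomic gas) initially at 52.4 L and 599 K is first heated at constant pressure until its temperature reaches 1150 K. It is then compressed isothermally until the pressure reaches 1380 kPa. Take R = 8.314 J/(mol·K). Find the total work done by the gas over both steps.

-29900 J

P₁ = nRT₁/V₁ = 2.28×8.314×599/52.4 = 217 kPa.
Step 1 — Isobaric: P stays 217 kPa; V/T = const ⇒ T₂ = 1150 K, V₂ = 101 L.
W = PΔV = 217×(101−52.4) kPa·L = 10400 J.
ΔU = nCvΔT = 2.28×20.8×(1150−599) = 26100 J.
Q = ΔU + W = nCpΔT = 36600 J.
State after step 1: P = 217 kPa, V = 101 L, T = 1150 K.
Step 2 — Isothermal: T stays 1150 K; PV = const ⇒ V₂ = 15.8 L, P₂ = 1380 kPa.
ΔU = 0 (ideal gas, T constant).
W = nRT ln(V₂/V₁) = 2.28×8.314×1150×ln(0.157) = -40400 J.
Q = ΔU + W = -40400 J.
Net over both steps: W = -29900 J, Q = -3800 J, ΔU = 26100 J.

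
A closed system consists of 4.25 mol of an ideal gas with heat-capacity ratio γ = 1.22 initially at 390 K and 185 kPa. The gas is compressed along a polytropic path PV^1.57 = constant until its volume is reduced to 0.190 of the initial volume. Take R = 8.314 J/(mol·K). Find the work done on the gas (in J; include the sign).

V₁ = nRT₁/P₁ = 4.25×8.314×390/185 = 74.5 L.
Polytropic n=1.57: T₂ = T₁(V₁/V₂)^(n−1) = 390×(5.26)^0.57 = 1010 K; P₂ = P₁(V₁/V₂)^n = 2510 kPa.
W = (P₁V₁−P₂V₂)/(n−1) = (185×74.5−2510×14.2)/0.57 = -38100 J.
Work done on the gas = −W_by = 38100 J.

38100 J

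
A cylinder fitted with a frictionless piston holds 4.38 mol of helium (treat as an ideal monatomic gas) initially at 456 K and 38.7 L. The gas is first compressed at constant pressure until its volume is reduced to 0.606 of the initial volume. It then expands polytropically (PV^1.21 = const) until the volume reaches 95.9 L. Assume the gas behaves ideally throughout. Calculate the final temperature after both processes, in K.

P₁ = nRT₁/V₁ = 4.38×8.314×456/38.7 = 429 kPa.
Step 1 — Isobaric: P stays 429 kPa; V/T = const ⇒ T₂ = 276 K, V₂ = 23.5 L.
W = PΔV = 429×(23.5−38.7) kPa·L = -6540 J.
ΔU = nCvΔT = 4.38×12.5×(276−456) = -9810 J.
Q = ΔU + W = nCpΔT = -16400 J.
State after step 1: P = 429 kPa, V = 23.5 L, T = 276 K.
Step 2 — Polytropic n=1.21: T₂ = T₁(V₁/V₂)^(n−1) = 276×(0.245)^0.21 = 206 K; P₂ = P₁(V₁/V₂)^n = 78.1 kPa.
W = (P₁V₁−P₂V₂)/(n−1) = (429×23.5−78.1×95.9)/0.21 = 12300 J.
ΔU = nCvΔT = 4.38×12.5×(206−276) = -3860 J.
Q = ΔU + W = 8400 J.
Net over both steps: W = 5730 J, Q = -7950 J, ΔU = -13700 J.

206 K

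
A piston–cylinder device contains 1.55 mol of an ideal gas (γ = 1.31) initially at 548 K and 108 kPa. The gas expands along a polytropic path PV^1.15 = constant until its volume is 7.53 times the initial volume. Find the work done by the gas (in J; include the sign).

12300 J

V₁ = nRT₁/P₁ = 1.55×8.314×548/108 = 65.4 L.
Polytropic n=1.15: T₂ = T₁(V₁/V₂)^(n−1) = 548×(0.133)^0.15 = 405 K; P₂ = P₁(V₁/V₂)^n = 10.6 kPa.
W = (P₁V₁−P₂V₂)/(n−1) = (108×65.4−10.6×492)/0.15 = 12300 J.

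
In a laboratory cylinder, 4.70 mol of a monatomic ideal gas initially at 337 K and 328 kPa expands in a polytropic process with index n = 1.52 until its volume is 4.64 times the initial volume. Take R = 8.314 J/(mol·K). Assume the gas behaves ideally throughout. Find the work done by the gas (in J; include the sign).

13900 J

V₁ = nRT₁/P₁ = 4.70×8.314×337/328 = 40.1 L.
Polytropic n=1.52: T₂ = T₁(V₁/V₂)^(n−1) = 337×(0.216)^0.52 = 152 K; P₂ = P₁(V₁/V₂)^n = 31.8 kPa.
W = (P₁V₁−P₂V₂)/(n−1) = (328×40.1−31.8×186)/0.52 = 13900 J.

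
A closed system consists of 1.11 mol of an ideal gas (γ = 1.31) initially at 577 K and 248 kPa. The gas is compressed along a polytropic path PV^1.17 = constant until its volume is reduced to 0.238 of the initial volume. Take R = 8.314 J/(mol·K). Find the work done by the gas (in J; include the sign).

V₁ = nRT₁/P₁ = 1.11×8.314×577/248 = 21.5 L.
Polytropic n=1.17: T₂ = T₁(V₁/V₂)^(n−1) = 577×(4.20)^0.17 = 736 K; P₂ = P₁(V₁/V₂)^n = 1330 kPa.
W = (P₁V₁−P₂V₂)/(n−1) = (248×21.5−1330×5.11)/0.17 = -8660 J.

-8660 J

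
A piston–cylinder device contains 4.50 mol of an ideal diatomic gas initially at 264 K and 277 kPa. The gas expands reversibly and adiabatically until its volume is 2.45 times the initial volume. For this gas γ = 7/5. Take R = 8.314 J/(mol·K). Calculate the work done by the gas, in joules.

V₁ = nRT₁/P₁ = 4.50×8.314×264/277 = 35.7 L.
Adiabatic: TV^(γ−1) = const ⇒ T₂ = 264×(0.408)^0.400 = 184 K; PV^γ = const ⇒ P₂ = 79.0 kPa.
ΔU = nCvΔT = 4.50×20.8×(184−264) = -7440 J.
Q = 0 for an adiabatic process, so W = −ΔU = 7440 J.

7440 J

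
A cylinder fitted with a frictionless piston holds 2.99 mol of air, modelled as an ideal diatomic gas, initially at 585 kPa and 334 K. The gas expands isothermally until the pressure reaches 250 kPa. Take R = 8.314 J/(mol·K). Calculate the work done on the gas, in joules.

V₁ = nRT₁/P₁ = 2.99×8.314×334/585 = 14.2 L.
Isothermal: T stays 334 K; PV = const ⇒ V₂ = 33.2 L, P₂ = 250 kPa.
W = nRT ln(V₂/V₁) = 2.99×8.314×334×ln(2.34) = 7060 J.
Work done on the gas = −W_by = -7060 J.

-7060 J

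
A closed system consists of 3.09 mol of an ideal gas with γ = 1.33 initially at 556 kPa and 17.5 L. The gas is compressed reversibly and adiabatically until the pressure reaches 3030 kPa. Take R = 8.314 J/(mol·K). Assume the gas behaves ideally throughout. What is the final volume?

T₁ = P₁V₁/(nR) = 556×17.5/(3.09×8.314) = 379 K.
Adiabatic: T₂/T₁ = (P₂/P₁)^((γ−1)/γ) ⇒ T₂ = 379×(5.45)^0.248 = 577 K; V₂ = 4.89 L.

4.89 L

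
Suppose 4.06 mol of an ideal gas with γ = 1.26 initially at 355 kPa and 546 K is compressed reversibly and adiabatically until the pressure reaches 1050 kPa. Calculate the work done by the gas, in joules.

-17800 J

V₁ = nRT₁/P₁ = 4.06×8.314×546/355 = 51.9 L.
Adiabatic: T₂/T₁ = (P₂/P₁)^((γ−1)/γ) ⇒ T₂ = 546×(2.96)^0.206 = 683 K; V₂ = 22.0 L.
ΔU = nCvΔT = 4.06×32.0×(683−546) = 17800 J.
Q = 0 for an adiabatic process, so W = −ΔU = -17800 J.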